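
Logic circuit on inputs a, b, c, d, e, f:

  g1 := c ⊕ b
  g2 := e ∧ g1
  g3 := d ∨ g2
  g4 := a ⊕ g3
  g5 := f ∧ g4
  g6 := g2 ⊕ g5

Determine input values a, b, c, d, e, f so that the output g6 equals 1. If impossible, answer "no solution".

a=0, b=0, c=0, d=1, e=0, f=1

g6 = g2 ⊕ g5 must be 1, so g2 and g5 differ.
Check with a=0, b=0, c=0, d=1, e=0, f=1:
g1 = c ⊕ b = 0 ⊕ 0 = 0
g2 = e ∧ g1 = 0 ∧ 0 = 0
g3 = d ∨ g2 = 1 ∨ 0 = 1
g4 = a ⊕ g3 = 0 ⊕ 1 = 1
g5 = f ∧ g4 = 1 ∧ 1 = 1
g6 = g2 ⊕ g5 = 0 ⊕ 1 = 1
So g6 = 1 as required.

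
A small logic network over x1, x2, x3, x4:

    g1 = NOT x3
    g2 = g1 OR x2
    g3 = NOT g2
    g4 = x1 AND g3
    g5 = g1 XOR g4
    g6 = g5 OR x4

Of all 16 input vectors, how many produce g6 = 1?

13

g6 = g5 OR x4 must be 1, so at least one of g5, x4 is 1.
Enumerating the 16 input combinations, 13 give g6 = 1 and 3 give g6 = 0.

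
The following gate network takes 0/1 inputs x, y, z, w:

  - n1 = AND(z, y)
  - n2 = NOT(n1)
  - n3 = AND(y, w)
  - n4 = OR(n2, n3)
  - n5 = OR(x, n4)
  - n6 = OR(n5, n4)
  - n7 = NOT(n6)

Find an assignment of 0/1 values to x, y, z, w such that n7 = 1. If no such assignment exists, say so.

n7 = NOT(n6) must be 1, so n6 = 0.
n6 = OR(n5, n4) must be 0, so both n5 = 0 and n4 = 0.
Check with x=0, y=1, z=1, w=0:
n1 = AND(z, y) = AND(1, 1) = 1
n2 = NOT(n1) = NOT 1 = 0
n3 = AND(y, w) = AND(1, 0) = 0
n4 = OR(n2, n3) = OR(0, 0) = 0
n5 = OR(x, n4) = OR(0, 0) = 0
n6 = OR(n5, n4) = OR(0, 0) = 0
n7 = NOT(n6) = NOT 0 = 1
So n7 = 1 as required.

x=0, y=1, z=1, w=0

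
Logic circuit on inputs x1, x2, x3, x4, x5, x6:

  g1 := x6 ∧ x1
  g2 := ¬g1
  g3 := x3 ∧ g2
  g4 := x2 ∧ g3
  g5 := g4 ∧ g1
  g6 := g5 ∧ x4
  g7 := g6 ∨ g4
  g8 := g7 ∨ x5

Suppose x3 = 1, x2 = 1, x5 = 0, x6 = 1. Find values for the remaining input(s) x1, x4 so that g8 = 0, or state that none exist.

g8 = g7 ∨ x5 must be 0, so both g7 = 0 and x5 = 0.
Check with x3 = 1, x2 = 1, x5 = 0, x6 = 1 and x1=1, x4=1:
g1 = x6 ∧ x1 = 1 ∧ 1 = 1
g2 = ¬g1 = ¬1 = 0
g3 = x3 ∧ g2 = 1 ∧ 0 = 0
g4 = x2 ∧ g3 = 1 ∧ 0 = 0
g5 = g4 ∧ g1 = 0 ∧ 1 = 0
g6 = g5 ∧ x4 = 0 ∧ 1 = 0
g7 = g6 ∨ g4 = 0 ∨ 0 = 0
g8 = g7 ∨ x5 = 0 ∨ 0 = 0
So g8 = 0.

x1=1, x4=1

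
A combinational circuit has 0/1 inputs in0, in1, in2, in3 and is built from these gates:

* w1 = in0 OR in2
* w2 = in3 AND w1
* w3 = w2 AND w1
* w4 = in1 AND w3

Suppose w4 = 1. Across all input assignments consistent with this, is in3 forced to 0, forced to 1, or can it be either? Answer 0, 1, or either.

w4 = in1 AND w3 must be 1, so both in1 = 1 and w3 = 1.
w3 = w2 AND w1 must be 1, so both w2 = 1 and w1 = 1.
w2 = in3 AND w1 must be 1, so both in3 = 1 and w1 = 1.
Every assignment with w4 = 1 has in3 = 1; there are 3 such assignment(s).
  in0=0, in1=1, in2=1, in3=1
  in0=1, in1=1, in2=0, in3=1
  in0=1, in1=1, in2=1, in3=1

1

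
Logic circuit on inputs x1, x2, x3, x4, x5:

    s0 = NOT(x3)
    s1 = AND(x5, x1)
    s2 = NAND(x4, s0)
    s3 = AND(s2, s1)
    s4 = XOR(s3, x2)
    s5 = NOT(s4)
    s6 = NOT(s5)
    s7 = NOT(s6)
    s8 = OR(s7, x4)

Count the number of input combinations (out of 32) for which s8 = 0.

8

s8 = OR(s7, x4) must be 0, so both s7 = 0 and x4 = 0.
s7 = NOT(s6) must be 0, so s6 = 1.
Enumerating the 32 input combinations, 8 give s8 = 0 and 24 give s8 = 1.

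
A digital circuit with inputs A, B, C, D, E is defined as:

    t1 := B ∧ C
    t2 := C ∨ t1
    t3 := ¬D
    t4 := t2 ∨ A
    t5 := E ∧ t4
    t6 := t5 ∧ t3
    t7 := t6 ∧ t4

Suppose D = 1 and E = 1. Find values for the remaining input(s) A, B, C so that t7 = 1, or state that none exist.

With D = 1 and E = 1 fixed, none of the 8 settings of A, B, C give t7 = 1.
For example, with A=1, B=1, C=0:
t1 = B ∧ C = 1 ∧ 0 = 0
t2 = C ∨ t1 = 0 ∨ 0 = 0
t3 = ¬D = ¬1 = 0
t4 = t2 ∨ A = 0 ∨ 1 = 1
t5 = E ∧ t4 = 1 ∧ 1 = 1
t6 = t5 ∧ t3 = 1 ∧ 0 = 0
t7 = t6 ∧ t4 = 0 ∧ 1 = 0
giving t7 = 0 ≠ 1.

no solution exists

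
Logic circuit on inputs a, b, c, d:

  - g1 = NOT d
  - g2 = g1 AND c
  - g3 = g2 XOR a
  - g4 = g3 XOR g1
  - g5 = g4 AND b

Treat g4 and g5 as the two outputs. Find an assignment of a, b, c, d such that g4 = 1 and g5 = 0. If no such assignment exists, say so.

a=1, b=0, c=1, d=0

Check with a=1, b=0, c=1, d=0:
g1 = NOT d = NOT 0 = 1
g2 = g1 AND c = 1 AND 1 = 1
g3 = g2 XOR a = 1 XOR 1 = 0
g4 = g3 XOR g1 = 0 XOR 1 = 1
g5 = g4 AND b = 1 AND 0 = 0
So g4 = 1 and g5 = 0.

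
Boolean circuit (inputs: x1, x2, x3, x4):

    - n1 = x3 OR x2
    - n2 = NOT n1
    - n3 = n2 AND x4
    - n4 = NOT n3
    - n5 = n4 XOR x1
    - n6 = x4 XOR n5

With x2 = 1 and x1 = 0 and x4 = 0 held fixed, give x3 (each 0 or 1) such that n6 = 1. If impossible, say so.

Check with x2 = 1 and x1 = 0 and x4 = 0 and x3=0:
n1 = x3 OR x2 = 0 OR 1 = 1
n2 = NOT n1 = NOT 1 = 0
n3 = n2 AND x4 = 0 AND 0 = 0
n4 = NOT n3 = NOT 0 = 1
n5 = n4 XOR x1 = 1 XOR 0 = 1
n6 = x4 XOR n5 = 0 XOR 1 = 1
So n6 = 1.

x3=0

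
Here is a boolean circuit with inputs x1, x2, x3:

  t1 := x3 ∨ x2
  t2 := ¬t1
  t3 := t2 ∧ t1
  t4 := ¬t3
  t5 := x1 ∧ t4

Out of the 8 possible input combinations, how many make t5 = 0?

4

t5 = x1 ∧ t4 must be 0, so at least one of x1, t4 is 0.
Satisfying assignments:
  x1=0, x2=0, x3=0
  x1=0, x2=0, x3=1
  x1=0, x2=1, x3=0
  x1=0, x2=1, x3=1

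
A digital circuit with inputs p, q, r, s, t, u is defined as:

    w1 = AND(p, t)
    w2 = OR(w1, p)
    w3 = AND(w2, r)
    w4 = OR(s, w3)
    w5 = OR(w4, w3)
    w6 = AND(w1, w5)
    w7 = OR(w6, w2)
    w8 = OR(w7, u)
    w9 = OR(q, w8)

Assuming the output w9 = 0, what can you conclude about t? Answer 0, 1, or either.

either

Both values of t occur among assignments with w9 = 0:
  t=0: p=0, q=0, r=0, s=0, t=0, u=0
  t=1: p=0, q=0, r=0, s=0, t=1, u=0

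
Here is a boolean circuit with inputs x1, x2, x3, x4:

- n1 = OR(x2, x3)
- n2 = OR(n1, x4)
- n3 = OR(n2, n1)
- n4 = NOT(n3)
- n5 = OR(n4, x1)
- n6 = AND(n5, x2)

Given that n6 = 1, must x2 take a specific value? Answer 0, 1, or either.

n6 = AND(n5, x2) must be 1, so both n5 = 1 and x2 = 1.
n5 = OR(n4, x1) must be 1, so at least one of n4, x1 is 1.
Every assignment with n6 = 1 has x2 = 1; there are 4 such assignment(s).
  x1=1, x2=1, x3=0, x4=0
  x1=1, x2=1, x3=0, x4=1
  x1=1, x2=1, x3=1, x4=0
  x1=1, x2=1, x3=1, x4=1

1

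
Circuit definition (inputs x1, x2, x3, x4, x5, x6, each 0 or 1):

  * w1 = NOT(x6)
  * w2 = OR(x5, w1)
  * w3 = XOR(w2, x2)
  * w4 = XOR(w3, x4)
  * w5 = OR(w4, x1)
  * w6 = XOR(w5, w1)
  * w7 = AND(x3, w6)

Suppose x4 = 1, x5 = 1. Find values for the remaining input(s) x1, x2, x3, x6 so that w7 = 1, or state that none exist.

w7 = AND(x3, w6) must be 1, so both x3 = 1 and w6 = 1.
Check with x4 = 1, x5 = 1 and x1=1, x2=0, x3=1, x6=1:
w1 = NOT(x6) = NOT 1 = 0
w2 = OR(x5, w1) = OR(1, 0) = 1
w3 = XOR(w2, x2) = XOR(1, 0) = 1
w4 = XOR(w3, x4) = XOR(1, 1) = 0
w5 = OR(w4, x1) = OR(0, 1) = 1
w6 = XOR(w5, w1) = XOR(1, 0) = 1
w7 = AND(x3, w6) = AND(1, 1) = 1
So w7 = 1.

x1=1, x2=0, x3=1, x6=1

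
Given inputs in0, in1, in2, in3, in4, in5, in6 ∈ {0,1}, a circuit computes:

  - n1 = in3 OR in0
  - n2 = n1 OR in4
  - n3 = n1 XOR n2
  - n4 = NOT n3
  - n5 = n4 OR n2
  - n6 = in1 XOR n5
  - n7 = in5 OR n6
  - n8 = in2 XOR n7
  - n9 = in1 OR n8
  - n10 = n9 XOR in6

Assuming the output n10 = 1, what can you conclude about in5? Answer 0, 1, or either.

Both values of in5 occur among assignments with n10 = 1:
  in5=0: in0=0, in1=0, in2=0, in3=0, in4=0, in5=0, in6=0
  in5=1: in0=0, in1=0, in2=0, in3=0, in4=0, in5=1, in6=0

either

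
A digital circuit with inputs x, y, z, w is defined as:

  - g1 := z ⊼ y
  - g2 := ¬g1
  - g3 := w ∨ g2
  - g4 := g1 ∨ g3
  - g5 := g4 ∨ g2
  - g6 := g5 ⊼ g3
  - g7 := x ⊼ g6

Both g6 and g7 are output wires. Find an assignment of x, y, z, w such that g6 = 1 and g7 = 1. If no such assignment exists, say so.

x=0, y=0, z=0, w=0

Check with x=0, y=0, z=0, w=0:
g1 = z ⊼ y = 0 ⊼ 0 = 1
g2 = ¬g1 = ¬1 = 0
g3 = w ∨ g2 = 0 ∨ 0 = 0
g4 = g1 ∨ g3 = 1 ∨ 0 = 1
g5 = g4 ∨ g2 = 1 ∨ 0 = 1
g6 = g5 ⊼ g3 = 1 ⊼ 0 = 1
g7 = x ⊼ g6 = 0 ⊼ 1 = 1
So g6 = 1 and g7 = 1.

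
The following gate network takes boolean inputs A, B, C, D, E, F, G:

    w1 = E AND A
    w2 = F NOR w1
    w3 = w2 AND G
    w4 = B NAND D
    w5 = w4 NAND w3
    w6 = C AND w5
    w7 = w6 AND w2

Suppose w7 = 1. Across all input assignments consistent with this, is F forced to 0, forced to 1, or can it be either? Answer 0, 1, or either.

w7 = w6 AND w2 must be 1, so both w6 = 1 and w2 = 1.
w6 = C AND w5 must be 1, so both C = 1 and w5 = 1.
Every assignment with w7 = 1 has F = 0; there are 15 such assignment(s).

0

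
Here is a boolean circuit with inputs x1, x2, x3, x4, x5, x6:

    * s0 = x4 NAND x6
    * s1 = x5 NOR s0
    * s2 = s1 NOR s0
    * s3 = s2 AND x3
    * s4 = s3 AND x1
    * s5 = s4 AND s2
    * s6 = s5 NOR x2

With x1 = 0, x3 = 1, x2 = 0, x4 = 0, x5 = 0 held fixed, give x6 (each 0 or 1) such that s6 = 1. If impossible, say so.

s6 = s5 NOR x2 must be 1, so both s5 = 0 and x2 = 0.
s5 = s4 AND s2 must be 0, so at least one of s4, s2 is 0.
Check with x1 = 0, x3 = 1, x2 = 0, x4 = 0, x5 = 0 and x6=0:
s0 = x4 NAND x6 = 0 NAND 0 = 1
s1 = x5 NOR s0 = 0 NOR 1 = 0
s2 = s1 NOR s0 = 0 NOR 1 = 0
s3 = s2 AND x3 = 0 AND 1 = 0
s4 = s3 AND x1 = 0 AND 0 = 0
s5 = s4 AND s2 = 0 AND 0 = 0
s6 = s5 NOR x2 = 0 NOR 0 = 1
So s6 = 1.

x6=0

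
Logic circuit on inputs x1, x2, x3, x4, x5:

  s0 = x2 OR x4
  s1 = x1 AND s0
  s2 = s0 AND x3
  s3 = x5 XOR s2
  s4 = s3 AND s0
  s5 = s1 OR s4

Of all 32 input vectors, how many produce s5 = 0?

14

s5 = s1 OR s4 must be 0, so both s1 = 0 and s4 = 0.
s1 = x1 AND s0 must be 0, so at least one of x1, s0 is 0.
Enumerating the 32 input combinations, 14 give s5 = 0 and 18 give s5 = 1.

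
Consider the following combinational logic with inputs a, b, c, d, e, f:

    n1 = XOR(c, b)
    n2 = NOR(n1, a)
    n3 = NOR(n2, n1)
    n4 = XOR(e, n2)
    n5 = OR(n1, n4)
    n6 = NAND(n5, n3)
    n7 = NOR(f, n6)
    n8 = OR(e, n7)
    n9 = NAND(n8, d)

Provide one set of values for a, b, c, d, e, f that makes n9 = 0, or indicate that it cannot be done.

a=0, b=0, c=1, d=1, e=1, f=0

n9 = NAND(n8, d) must be 0, so both n8 = 1 and d = 1.
n8 = OR(e, n7) must be 1, so at least one of e, n7 is 1.
Check with a=0, b=0, c=1, d=1, e=1, f=0:
n1 = XOR(c, b) = XOR(1, 0) = 1
n2 = NOR(n1, a) = NOR(1, 0) = 0
n3 = NOR(n2, n1) = NOR(0, 1) = 0
n4 = XOR(e, n2) = XOR(1, 0) = 1
n5 = OR(n1, n4) = OR(1, 1) = 1
n6 = NAND(n5, n3) = NAND(1, 0) = 1
n7 = NOR(f, n6) = NOR(0, 1) = 0
n8 = OR(e, n7) = OR(1, 0) = 1
n9 = NAND(n8, d) = NAND(1, 1) = 0
So n9 = 0 as required.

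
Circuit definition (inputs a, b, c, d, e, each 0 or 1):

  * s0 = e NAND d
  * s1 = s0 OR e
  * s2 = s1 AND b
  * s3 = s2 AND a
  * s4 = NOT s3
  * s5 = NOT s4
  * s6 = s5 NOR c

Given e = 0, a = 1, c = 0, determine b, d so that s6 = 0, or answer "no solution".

b=1 d=0

s6 = s5 NOR c must be 0, so at least one of s5, c is 1.
Check with e = 0, a = 1, c = 0 and b=1, d=0:
s0 = e NAND d = 0 NAND 0 = 1
s1 = s0 OR e = 1 OR 0 = 1
s2 = s1 AND b = 1 AND 1 = 1
s3 = s2 AND a = 1 AND 1 = 1
s4 = NOT s3 = NOT 1 = 0
s5 = NOT s4 = NOT 0 = 1
s6 = s5 NOR c = 1 NOR 0 = 0
So s6 = 0.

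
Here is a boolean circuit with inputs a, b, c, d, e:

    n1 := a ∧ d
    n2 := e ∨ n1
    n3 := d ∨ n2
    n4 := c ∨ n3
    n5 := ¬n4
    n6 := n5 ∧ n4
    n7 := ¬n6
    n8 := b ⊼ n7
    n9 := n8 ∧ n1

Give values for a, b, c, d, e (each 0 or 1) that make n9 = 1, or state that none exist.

Check with a=1, b=0, c=1, d=1, e=0:
n1 = a ∧ d = 1 ∧ 1 = 1
n2 = e ∨ n1 = 0 ∨ 1 = 1
n3 = d ∨ n2 = 1 ∨ 1 = 1
n4 = c ∨ n3 = 1 ∨ 1 = 1
n5 = ¬n4 = ¬1 = 0
n6 = n5 ∧ n4 = 0 ∧ 1 = 0
n7 = ¬n6 = ¬0 = 1
n8 = b ⊼ n7 = 0 ⊼ 1 = 1
n9 = n8 ∧ n1 = 1 ∧ 1 = 1
So n9 = 1 as required.

a=1, b=0, c=1, d=1, e=0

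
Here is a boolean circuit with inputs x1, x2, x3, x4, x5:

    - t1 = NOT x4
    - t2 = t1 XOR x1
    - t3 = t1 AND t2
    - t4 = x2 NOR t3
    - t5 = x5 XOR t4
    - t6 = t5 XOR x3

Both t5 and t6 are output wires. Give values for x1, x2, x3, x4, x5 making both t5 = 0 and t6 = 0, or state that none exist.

Check with x1=1, x2=0, x3=0, x4=0, x5=1:
t1 = NOT x4 = NOT 0 = 1
t2 = t1 XOR x1 = 1 XOR 1 = 0
t3 = t1 AND t2 = 1 AND 0 = 0
t4 = x2 NOR t3 = 0 NOR 0 = 1
t5 = x5 XOR t4 = 1 XOR 1 = 0
t6 = t5 XOR x3 = 0 XOR 0 = 0
So t5 = 0 and t6 = 0.

x1=1, x2=0, x3=0, x4=0, x5=1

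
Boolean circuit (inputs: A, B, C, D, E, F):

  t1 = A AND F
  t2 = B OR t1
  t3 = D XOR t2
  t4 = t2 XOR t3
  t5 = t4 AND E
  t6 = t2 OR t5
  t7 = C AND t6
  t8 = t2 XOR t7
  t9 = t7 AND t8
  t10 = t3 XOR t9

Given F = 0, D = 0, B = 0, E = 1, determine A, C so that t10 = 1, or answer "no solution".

no solution exists

With F = 0, D = 0, B = 0, E = 1 fixed, none of the 4 settings of A, C give t10 = 1.
For example, with A=1, C=0:
t1 = A AND F = 1 AND 0 = 0
t2 = B OR t1 = 0 OR 0 = 0
t3 = D XOR t2 = 0 XOR 0 = 0
t4 = t2 XOR t3 = 0 XOR 0 = 0
t5 = t4 AND E = 0 AND 1 = 0
t6 = t2 OR t5 = 0 OR 0 = 0
t7 = C AND t6 = 0 AND 0 = 0
t8 = t2 XOR t7 = 0 XOR 0 = 0
t9 = t7 AND t8 = 0 AND 0 = 0
t10 = t3 XOR t9 = 0 XOR 0 = 0
giving t10 = 0 ≠ 1.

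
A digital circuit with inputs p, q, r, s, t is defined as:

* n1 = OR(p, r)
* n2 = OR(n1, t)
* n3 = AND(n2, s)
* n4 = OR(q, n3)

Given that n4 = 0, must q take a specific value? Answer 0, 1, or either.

n4 = OR(q, n3) must be 0, so both q = 0 and n3 = 0.
Every assignment with n4 = 0 has q = 0; there are 9 such assignment(s).

0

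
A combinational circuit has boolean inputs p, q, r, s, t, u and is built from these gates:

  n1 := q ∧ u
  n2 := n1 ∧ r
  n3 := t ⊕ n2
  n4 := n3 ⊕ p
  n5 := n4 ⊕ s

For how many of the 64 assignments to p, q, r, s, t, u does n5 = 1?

32

n5 = n4 ⊕ s must be 1, so n4 and s differ.
Enumerating the 64 input combinations, 32 give n5 = 1 and 32 give n5 = 0.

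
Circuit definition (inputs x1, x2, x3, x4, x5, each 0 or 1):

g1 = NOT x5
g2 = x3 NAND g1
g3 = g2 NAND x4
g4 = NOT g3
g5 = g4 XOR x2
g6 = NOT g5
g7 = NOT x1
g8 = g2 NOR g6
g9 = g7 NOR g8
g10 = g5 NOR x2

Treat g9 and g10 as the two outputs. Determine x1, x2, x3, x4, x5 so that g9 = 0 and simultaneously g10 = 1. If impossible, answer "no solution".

x1=0 x2=0 x3=1 x4=0 x5=1

Check with x1=0 x2=0 x3=1 x4=0 x5=1:
g1 = NOT x5 = NOT 1 = 0
g2 = x3 NAND g1 = 1 NAND 0 = 1
g3 = g2 NAND x4 = 1 NAND 0 = 1
g4 = NOT g3 = NOT 1 = 0
g5 = g4 XOR x2 = 0 XOR 0 = 0
g6 = NOT g5 = NOT 0 = 1
g7 = NOT x1 = NOT 0 = 1
g8 = g2 NOR g6 = 1 NOR 1 = 0
g9 = g7 NOR g8 = 1 NOR 0 = 0
g10 = g5 NOR x2 = 0 NOR 0 = 1
So g9 = 0 and g10 = 1.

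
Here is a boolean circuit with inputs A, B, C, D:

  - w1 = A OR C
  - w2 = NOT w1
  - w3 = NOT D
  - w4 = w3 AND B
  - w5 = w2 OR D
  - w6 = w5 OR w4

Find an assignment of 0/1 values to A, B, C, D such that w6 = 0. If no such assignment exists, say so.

w6 = w5 OR w4 must be 0, so both w5 = 0 and w4 = 0.
Check with A=1 B=0 C=0 D=0:
w1 = A OR C = 1 OR 0 = 1
w2 = NOT w1 = NOT 1 = 0
w3 = NOT D = NOT 0 = 1
w4 = w3 AND B = 1 AND 0 = 0
w5 = w2 OR D = 0 OR 0 = 0
w6 = w5 OR w4 = 0 OR 0 = 0
So w6 = 0 as required.

A=1 B=0 C=0 D=0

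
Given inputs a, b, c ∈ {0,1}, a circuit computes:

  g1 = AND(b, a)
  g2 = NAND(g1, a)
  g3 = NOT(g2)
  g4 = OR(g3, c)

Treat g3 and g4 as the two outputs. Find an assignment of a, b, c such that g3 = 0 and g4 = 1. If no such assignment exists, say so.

a=0, b=1, c=1

Check with a=0, b=1, c=1:
g1 = AND(b, a) = AND(1, 0) = 0
g2 = NAND(g1, a) = NAND(0, 0) = 1
g3 = NOT(g2) = NOT 1 = 0
g4 = OR(g3, c) = OR(0, 1) = 1
So g3 = 0 and g4 = 1.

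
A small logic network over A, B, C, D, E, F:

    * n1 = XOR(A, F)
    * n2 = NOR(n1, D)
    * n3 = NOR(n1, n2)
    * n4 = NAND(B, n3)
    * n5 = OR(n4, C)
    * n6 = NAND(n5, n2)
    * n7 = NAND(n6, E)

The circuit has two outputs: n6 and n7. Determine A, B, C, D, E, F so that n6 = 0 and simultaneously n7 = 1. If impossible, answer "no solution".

A=1 B=1 C=1 D=0 E=0 F=1

Check with A=1 B=1 C=1 D=0 E=0 F=1:
n1 = XOR(A, F) = XOR(1, 1) = 0
n2 = NOR(n1, D) = NOR(0, 0) = 1
n3 = NOR(n1, n2) = NOR(0, 1) = 0
n4 = NAND(B, n3) = NAND(1, 0) = 1
n5 = OR(n4, C) = OR(1, 1) = 1
n6 = NAND(n5, n2) = NAND(1, 1) = 0
n7 = NAND(n6, E) = NAND(0, 0) = 1
So n6 = 0 and n7 = 1.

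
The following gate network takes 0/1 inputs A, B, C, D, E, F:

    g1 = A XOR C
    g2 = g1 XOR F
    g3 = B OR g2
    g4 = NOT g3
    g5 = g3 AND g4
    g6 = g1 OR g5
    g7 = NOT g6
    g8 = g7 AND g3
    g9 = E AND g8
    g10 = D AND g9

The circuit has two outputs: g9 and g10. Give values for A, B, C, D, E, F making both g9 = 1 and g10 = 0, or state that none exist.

Check with A=1, B=1, C=1, D=0, E=1, F=0:
g1 = A XOR C = 1 XOR 1 = 0
g2 = g1 XOR F = 0 XOR 0 = 0
g3 = B OR g2 = 1 OR 0 = 1
g4 = NOT g3 = NOT 1 = 0
g5 = g3 AND g4 = 1 AND 0 = 0
g6 = g1 OR g5 = 0 OR 0 = 0
g7 = NOT g6 = NOT 0 = 1
g8 = g7 AND g3 = 1 AND 1 = 1
g9 = E AND g8 = 1 AND 1 = 1
g10 = D AND g9 = 0 AND 1 = 0
So g9 = 1 and g10 = 0.

A=1, B=1, C=1, D=0, E=1, F=0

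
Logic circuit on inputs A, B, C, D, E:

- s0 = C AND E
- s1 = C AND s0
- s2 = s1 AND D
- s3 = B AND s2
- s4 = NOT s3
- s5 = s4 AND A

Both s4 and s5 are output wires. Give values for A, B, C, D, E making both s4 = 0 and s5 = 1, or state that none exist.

Across all 32 input combinations, none give both s4 = 0 and s5 = 1.

no solution exists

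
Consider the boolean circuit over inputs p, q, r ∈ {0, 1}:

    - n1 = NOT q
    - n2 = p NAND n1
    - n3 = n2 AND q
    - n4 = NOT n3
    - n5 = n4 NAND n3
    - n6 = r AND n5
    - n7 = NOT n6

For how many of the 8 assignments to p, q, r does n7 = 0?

4

n7 = NOT n6 must be 0, so n6 = 1.
Satisfying assignments:
  p=0, q=0, r=1
  p=0, q=1, r=1
  p=1, q=0, r=1
  p=1, q=1, r=1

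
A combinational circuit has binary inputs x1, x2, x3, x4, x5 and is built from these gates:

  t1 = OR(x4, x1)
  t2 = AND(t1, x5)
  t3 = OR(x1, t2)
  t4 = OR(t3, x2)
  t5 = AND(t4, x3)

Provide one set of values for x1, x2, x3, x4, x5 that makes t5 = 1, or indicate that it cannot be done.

Check with x1=0 x2=1 x3=1 x4=0 x5=0:
t1 = OR(x4, x1) = OR(0, 0) = 0
t2 = AND(t1, x5) = AND(0, 0) = 0
t3 = OR(x1, t2) = OR(0, 0) = 0
t4 = OR(t3, x2) = OR(0, 1) = 1
t5 = AND(t4, x3) = AND(1, 1) = 1
So t5 = 1 as required.

x1=0 x2=1 x3=1 x4=0 x5=0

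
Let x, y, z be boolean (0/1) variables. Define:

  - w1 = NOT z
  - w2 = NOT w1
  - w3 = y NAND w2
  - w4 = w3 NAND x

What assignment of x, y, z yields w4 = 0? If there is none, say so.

w4 = w3 NAND x must be 0, so both w3 = 1 and x = 1.
Check with x=1, y=1, z=0:
w1 = NOT z = NOT 0 = 1
w2 = NOT w1 = NOT 1 = 0
w3 = y NAND w2 = 1 NAND 0 = 1
w4 = w3 NAND x = 1 NAND 1 = 0
So w4 = 0 as required.

x=1, y=1, z=0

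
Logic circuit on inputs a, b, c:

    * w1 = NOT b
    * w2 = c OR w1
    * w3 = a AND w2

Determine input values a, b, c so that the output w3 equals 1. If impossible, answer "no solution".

a=1, b=1, c=1

Check with a=1, b=1, c=1:
w1 = NOT b = NOT 1 = 0
w2 = c OR w1 = 1 OR 0 = 1
w3 = a AND w2 = 1 AND 1 = 1
So w3 = 1 as required.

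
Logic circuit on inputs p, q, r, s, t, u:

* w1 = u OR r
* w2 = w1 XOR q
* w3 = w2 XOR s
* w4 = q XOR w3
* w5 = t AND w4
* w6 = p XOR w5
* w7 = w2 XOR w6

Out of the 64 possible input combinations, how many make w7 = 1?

w7 = w2 XOR w6 must be 1, so w2 and w6 differ.
Enumerating the 64 input combinations, 32 give w7 = 1 and 32 give w7 = 0.

32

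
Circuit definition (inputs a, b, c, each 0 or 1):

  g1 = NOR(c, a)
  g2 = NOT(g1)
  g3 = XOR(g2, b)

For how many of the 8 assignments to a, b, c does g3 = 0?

4

g3 = XOR(g2, b) must be 0, so g2 and b are equal.
Satisfying assignments:
  a=0, b=0, c=0
  a=0, b=1, c=1
  a=1, b=1, c=0
  a=1, b=1, c=1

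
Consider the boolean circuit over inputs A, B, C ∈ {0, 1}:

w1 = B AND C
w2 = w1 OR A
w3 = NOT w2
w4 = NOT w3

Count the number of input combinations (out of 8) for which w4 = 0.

w4 = NOT w3 must be 0, so w3 = 1.
w3 = NOT w2 must be 1, so w2 = 0.
w2 = w1 OR A must be 0, so both w1 = 0 and A = 0.
Satisfying assignments:
  A=0, B=0, C=0
  A=0, B=0, C=1
  A=0, B=1, C=0

3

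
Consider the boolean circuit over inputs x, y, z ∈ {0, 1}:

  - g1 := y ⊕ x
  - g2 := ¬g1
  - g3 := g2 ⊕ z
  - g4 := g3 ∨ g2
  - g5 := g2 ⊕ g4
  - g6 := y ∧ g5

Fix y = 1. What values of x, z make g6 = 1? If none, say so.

g6 = y ∧ g5 must be 1, so both y = 1 and g5 = 1.
g5 = g2 ⊕ g4 must be 1, so g2 and g4 differ.
Check with y = 1 and x=0, z=1:
g1 = y ⊕ x = 1 ⊕ 0 = 1
g2 = ¬g1 = ¬1 = 0
g3 = g2 ⊕ z = 0 ⊕ 1 = 1
g4 = g3 ∨ g2 = 1 ∨ 0 = 1
g5 = g2 ⊕ g4 = 0 ⊕ 1 = 1
g6 = y ∧ g5 = 1 ∧ 1 = 1
So g6 = 1.

x=0, z=1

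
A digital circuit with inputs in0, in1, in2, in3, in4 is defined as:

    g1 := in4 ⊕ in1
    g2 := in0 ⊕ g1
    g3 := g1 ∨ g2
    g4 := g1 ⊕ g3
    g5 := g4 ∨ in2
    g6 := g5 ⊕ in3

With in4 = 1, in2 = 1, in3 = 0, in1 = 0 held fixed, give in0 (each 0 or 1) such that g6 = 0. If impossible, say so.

With in4 = 1, in2 = 1, in3 = 0, in1 = 0 fixed, none of the 2 settings of in0 give g6 = 0.
For example, with in0=0:
g1 = in4 ⊕ in1 = 1 ⊕ 0 = 1
g2 = in0 ⊕ g1 = 0 ⊕ 1 = 1
g3 = g1 ∨ g2 = 1 ∨ 1 = 1
g4 = g1 ⊕ g3 = 1 ⊕ 1 = 0
g5 = g4 ∨ in2 = 0 ∨ 1 = 1
g6 = g5 ⊕ in3 = 1 ⊕ 0 = 1
giving g6 = 1 ≠ 0.

no solution exists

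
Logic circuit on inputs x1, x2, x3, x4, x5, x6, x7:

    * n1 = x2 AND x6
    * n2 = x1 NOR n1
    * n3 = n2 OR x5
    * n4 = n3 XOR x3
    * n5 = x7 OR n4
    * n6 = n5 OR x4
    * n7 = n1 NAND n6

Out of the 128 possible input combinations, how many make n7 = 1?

n7 = n1 NAND n6 must be 1, so at least one of n1, n6 is 0.
Enumerating the 128 input combinations, 100 give n7 = 1 and 28 give n7 = 0.

100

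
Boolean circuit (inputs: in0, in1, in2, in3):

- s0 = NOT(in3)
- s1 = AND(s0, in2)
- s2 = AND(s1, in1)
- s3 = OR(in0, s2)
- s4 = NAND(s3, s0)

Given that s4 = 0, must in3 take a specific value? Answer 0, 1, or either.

s4 = NAND(s3, s0) must be 0, so both s3 = 1 and s0 = 1.
s3 = OR(in0, s2) must be 1, so at least one of in0, s2 is 1.
Every assignment with s4 = 0 has in3 = 0; there are 5 such assignment(s).

0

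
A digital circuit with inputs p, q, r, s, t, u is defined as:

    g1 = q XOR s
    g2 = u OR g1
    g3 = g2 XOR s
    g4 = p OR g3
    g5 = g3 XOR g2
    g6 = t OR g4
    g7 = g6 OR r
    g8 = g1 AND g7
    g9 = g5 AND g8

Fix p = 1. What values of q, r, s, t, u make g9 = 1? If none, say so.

g9 = g5 AND g8 must be 1, so both g5 = 1 and g8 = 1.
Check with p = 1 and q=0, r=1, s=1, t=1, u=0:
g1 = q XOR s = 0 XOR 1 = 1
g2 = u OR g1 = 0 OR 1 = 1
g3 = g2 XOR s = 1 XOR 1 = 0
g4 = p OR g3 = 1 OR 0 = 1
g5 = g3 XOR g2 = 0 XOR 1 = 1
g6 = t OR g4 = 1 OR 1 = 1
g7 = g6 OR r = 1 OR 1 = 1
g8 = g1 AND g7 = 1 AND 1 = 1
g9 = g5 AND g8 = 1 AND 1 = 1
So g9 = 1.

q=0 r=1 s=1 t=1 u=0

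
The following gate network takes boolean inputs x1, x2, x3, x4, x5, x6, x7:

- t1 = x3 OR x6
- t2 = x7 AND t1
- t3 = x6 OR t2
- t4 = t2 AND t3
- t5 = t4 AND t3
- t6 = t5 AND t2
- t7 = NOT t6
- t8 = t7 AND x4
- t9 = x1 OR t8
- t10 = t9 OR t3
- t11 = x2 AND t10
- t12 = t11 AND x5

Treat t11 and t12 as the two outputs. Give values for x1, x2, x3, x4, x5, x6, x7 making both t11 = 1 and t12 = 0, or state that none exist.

Check with x1=1 x2=1 x3=1 x4=1 x5=0 x6=1 x7=1:
t1 = x3 OR x6 = 1 OR 1 = 1
t2 = x7 AND t1 = 1 AND 1 = 1
t3 = x6 OR t2 = 1 OR 1 = 1
t4 = t2 AND t3 = 1 AND 1 = 1
t5 = t4 AND t3 = 1 AND 1 = 1
t6 = t5 AND t2 = 1 AND 1 = 1
t7 = NOT t6 = NOT 1 = 0
t8 = t7 AND x4 = 0 AND 1 = 0
t9 = x1 OR t8 = 1 OR 0 = 1
t10 = t9 OR t3 = 1 OR 1 = 1
t11 = x2 AND t10 = 1 AND 1 = 1
t12 = t11 AND x5 = 1 AND 0 = 0
So t11 = 1 and t12 = 0.

x1=1 x2=1 x3=1 x4=1 x5=0 x6=1 x7=1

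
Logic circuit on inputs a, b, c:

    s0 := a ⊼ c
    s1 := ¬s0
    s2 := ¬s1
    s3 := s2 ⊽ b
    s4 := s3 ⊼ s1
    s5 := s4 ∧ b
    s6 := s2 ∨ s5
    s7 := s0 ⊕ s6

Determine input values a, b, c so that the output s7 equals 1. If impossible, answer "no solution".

s7 = s0 ⊕ s6 must be 1, so s0 and s6 differ.
Check with a=1, b=1, c=1:
s0 = a ⊼ c = 1 ⊼ 1 = 0
s1 = ¬s0 = ¬0 = 1
s2 = ¬s1 = ¬1 = 0
s3 = s2 ⊽ b = 0 ⊽ 1 = 0
s4 = s3 ⊼ s1 = 0 ⊼ 1 = 1
s5 = s4 ∧ b = 1 ∧ 1 = 1
s6 = s2 ∨ s5 = 0 ∨ 1 = 1
s7 = s0 ⊕ s6 = 0 ⊕ 1 = 1
So s7 = 1 as required.

a=1, b=1, c=1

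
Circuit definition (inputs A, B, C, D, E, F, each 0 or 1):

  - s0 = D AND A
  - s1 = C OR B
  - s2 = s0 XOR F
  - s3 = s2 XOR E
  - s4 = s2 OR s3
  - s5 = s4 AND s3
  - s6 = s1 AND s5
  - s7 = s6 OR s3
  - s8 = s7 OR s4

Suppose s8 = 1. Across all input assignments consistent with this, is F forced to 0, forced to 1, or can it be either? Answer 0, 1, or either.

Both values of F occur among assignments with s8 = 1:
  F=0: A=0, B=0, C=0, D=0, E=1, F=0
  F=1: A=0, B=0, C=0, D=0, E=0, F=1

either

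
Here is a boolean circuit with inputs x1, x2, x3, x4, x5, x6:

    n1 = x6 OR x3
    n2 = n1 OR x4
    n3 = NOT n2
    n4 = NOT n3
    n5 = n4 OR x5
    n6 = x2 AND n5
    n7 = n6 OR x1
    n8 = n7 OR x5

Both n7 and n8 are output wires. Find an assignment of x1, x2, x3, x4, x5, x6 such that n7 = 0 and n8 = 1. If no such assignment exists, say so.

x1=0 x2=0 x3=0 x4=1 x5=1 x6=0

Check with x1=0 x2=0 x3=0 x4=1 x5=1 x6=0:
n1 = x6 OR x3 = 0 OR 0 = 0
n2 = n1 OR x4 = 0 OR 1 = 1
n3 = NOT n2 = NOT 1 = 0
n4 = NOT n3 = NOT 0 = 1
n5 = n4 OR x5 = 1 OR 1 = 1
n6 = x2 AND n5 = 0 AND 1 = 0
n7 = n6 OR x1 = 0 OR 0 = 0
n8 = n7 OR x5 = 0 OR 1 = 1
So n7 = 0 and n8 = 1.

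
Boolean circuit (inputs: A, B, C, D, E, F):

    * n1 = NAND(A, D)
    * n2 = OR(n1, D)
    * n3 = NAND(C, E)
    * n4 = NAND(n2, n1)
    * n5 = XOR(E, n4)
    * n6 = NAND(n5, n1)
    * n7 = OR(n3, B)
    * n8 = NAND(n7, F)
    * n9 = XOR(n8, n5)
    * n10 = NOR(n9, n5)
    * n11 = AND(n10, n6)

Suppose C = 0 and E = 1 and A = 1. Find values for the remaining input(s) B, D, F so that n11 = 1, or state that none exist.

Check with C = 0 and E = 1 and A = 1 and B=0, D=1, F=1:
n1 = NAND(A, D) = NAND(1, 1) = 0
n2 = OR(n1, D) = OR(0, 1) = 1
n3 = NAND(C, E) = NAND(0, 1) = 1
n4 = NAND(n2, n1) = NAND(1, 0) = 1
n5 = XOR(E, n4) = XOR(1, 1) = 0
n6 = NAND(n5, n1) = NAND(0, 0) = 1
n7 = OR(n3, B) = OR(1, 0) = 1
n8 = NAND(n7, F) = NAND(1, 1) = 0
n9 = XOR(n8, n5) = XOR(0, 0) = 0
n10 = NOR(n9, n5) = NOR(0, 0) = 1
n11 = AND(n10, n6) = AND(1, 1) = 1
So n11 = 1.

B=0, D=1, F=1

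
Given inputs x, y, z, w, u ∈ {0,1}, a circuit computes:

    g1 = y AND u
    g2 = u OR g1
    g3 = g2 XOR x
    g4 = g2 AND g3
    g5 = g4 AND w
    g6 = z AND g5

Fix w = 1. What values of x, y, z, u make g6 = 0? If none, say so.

Check with w = 1 and x=1, y=0, z=1, u=1:
g1 = y AND u = 0 AND 1 = 0
g2 = u OR g1 = 1 OR 0 = 1
g3 = g2 XOR x = 1 XOR 1 = 0
g4 = g2 AND g3 = 1 AND 0 = 0
g5 = g4 AND w = 0 AND 1 = 0
g6 = z AND g5 = 1 AND 0 = 0
So g6 = 0.

x=1, y=0, z=1, u=1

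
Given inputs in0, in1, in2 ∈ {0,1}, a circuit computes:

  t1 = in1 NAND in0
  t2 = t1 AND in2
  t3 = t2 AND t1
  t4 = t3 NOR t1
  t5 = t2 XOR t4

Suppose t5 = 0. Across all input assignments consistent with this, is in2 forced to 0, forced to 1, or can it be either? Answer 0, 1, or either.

t5 = t2 XOR t4 must be 0, so t2 and t4 are equal.
Every assignment with t5 = 0 has in2 = 0; there are 3 such assignment(s).
  in0=0, in1=0, in2=0
  in0=0, in1=1, in2=0
  in0=1, in1=0, in2=0

0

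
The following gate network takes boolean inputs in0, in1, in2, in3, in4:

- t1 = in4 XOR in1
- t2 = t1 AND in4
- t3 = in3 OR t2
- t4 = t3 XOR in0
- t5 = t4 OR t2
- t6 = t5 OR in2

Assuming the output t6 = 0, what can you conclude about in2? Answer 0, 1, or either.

t6 = t5 OR in2 must be 0, so both t5 = 0 and in2 = 0.
Every assignment with t6 = 0 has in2 = 0; there are 6 such assignment(s).

0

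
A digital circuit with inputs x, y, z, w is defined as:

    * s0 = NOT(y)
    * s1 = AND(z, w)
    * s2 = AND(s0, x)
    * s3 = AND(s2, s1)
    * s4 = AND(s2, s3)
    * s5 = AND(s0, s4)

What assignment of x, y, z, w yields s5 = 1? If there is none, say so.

x=1 y=0 z=1 w=1

s5 = AND(s0, s4) must be 1, so both s0 = 1 and s4 = 1.
s0 = NOT(y) must be 1, so y = 0.
s4 = AND(s2, s3) must be 1, so both s2 = 1 and s3 = 1.
Check with x=1 y=0 z=1 w=1:
s0 = NOT(y) = NOT 0 = 1
s1 = AND(z, w) = AND(1, 1) = 1
s2 = AND(s0, x) = AND(1, 1) = 1
s3 = AND(s2, s1) = AND(1, 1) = 1
s4 = AND(s2, s3) = AND(1, 1) = 1
s5 = AND(s0, s4) = AND(1, 1) = 1
So s5 = 1 as required.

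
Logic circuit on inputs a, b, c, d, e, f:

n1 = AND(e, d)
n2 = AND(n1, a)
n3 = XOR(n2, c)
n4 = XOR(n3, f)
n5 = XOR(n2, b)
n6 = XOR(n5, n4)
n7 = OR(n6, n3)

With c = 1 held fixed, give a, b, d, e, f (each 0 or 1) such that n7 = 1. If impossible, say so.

n7 = OR(n6, n3) must be 1, so at least one of n6, n3 is 1.
Check with c = 1 and a=0, b=1, d=1, e=1, f=1:
n1 = AND(e, d) = AND(1, 1) = 1
n2 = AND(n1, a) = AND(1, 0) = 0
n3 = XOR(n2, c) = XOR(0, 1) = 1
n4 = XOR(n3, f) = XOR(1, 1) = 0
n5 = XOR(n2, b) = XOR(0, 1) = 1
n6 = XOR(n5, n4) = XOR(1, 0) = 1
n7 = OR(n6, n3) = OR(1, 1) = 1
So n7 = 1.

a=0, b=1, d=1, e=1, f=1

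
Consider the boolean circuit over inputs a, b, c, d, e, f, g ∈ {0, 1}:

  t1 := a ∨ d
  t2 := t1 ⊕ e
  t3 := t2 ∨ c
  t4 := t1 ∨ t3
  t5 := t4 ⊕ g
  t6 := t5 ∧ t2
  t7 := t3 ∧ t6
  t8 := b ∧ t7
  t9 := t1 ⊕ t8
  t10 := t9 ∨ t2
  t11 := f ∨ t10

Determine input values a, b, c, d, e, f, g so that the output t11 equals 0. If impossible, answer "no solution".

t11 = f ∨ t10 must be 0, so both f = 0 and t10 = 0.
Check with a=0 b=1 c=1 d=0 e=0 f=0 g=1:
t1 = a ∨ d = 0 ∨ 0 = 0
t2 = t1 ⊕ e = 0 ⊕ 0 = 0
t3 = t2 ∨ c = 0 ∨ 1 = 1
t4 = t1 ∨ t3 = 0 ∨ 1 = 1
t5 = t4 ⊕ g = 1 ⊕ 1 = 0
t6 = t5 ∧ t2 = 0 ∧ 0 = 0
t7 = t3 ∧ t6 = 1 ∧ 0 = 0
t8 = b ∧ t7 = 1 ∧ 0 = 0
t9 = t1 ⊕ t8 = 0 ⊕ 0 = 0
t10 = t9 ∨ t2 = 0 ∨ 0 = 0
t11 = f ∨ t10 = 0 ∨ 0 = 0
So t11 = 0 as required.

a=0 b=1 c=1 d=0 e=0 f=0 g=1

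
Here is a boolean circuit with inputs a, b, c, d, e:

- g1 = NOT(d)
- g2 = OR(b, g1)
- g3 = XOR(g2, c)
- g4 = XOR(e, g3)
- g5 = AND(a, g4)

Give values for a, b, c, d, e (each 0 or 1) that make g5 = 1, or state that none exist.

a=1, b=1, c=1, d=1, e=1

Check with a=1, b=1, c=1, d=1, e=1:
g1 = NOT(d) = NOT 1 = 0
g2 = OR(b, g1) = OR(1, 0) = 1
g3 = XOR(g2, c) = XOR(1, 1) = 0
g4 = XOR(e, g3) = XOR(1, 0) = 1
g5 = AND(a, g4) = AND(1, 1) = 1
So g5 = 1 as required.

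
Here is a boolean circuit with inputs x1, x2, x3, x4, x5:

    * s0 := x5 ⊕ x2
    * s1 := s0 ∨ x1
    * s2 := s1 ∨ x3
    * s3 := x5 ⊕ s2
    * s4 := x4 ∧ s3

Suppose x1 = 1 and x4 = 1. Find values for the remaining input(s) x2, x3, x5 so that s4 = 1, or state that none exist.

s4 = x4 ∧ s3 must be 1, so both x4 = 1 and s3 = 1.
Check with x1 = 1 and x4 = 1 and x2=0, x3=0, x5=0:
s0 = x5 ⊕ x2 = 0 ⊕ 0 = 0
s1 = s0 ∨ x1 = 0 ∨ 1 = 1
s2 = s1 ∨ x3 = 1 ∨ 0 = 1
s3 = x5 ⊕ s2 = 0 ⊕ 1 = 1
s4 = x4 ∧ s3 = 1 ∧ 1 = 1
So s4 = 1.

x2=0, x3=0, x5=0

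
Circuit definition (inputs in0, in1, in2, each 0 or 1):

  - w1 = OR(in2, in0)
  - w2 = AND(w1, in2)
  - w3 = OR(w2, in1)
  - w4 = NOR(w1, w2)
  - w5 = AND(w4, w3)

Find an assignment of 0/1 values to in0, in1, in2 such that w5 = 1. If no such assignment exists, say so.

in0=0, in1=1, in2=0

Check with in0=0, in1=1, in2=0:
w1 = OR(in2, in0) = OR(0, 0) = 0
w2 = AND(w1, in2) = AND(0, 0) = 0
w3 = OR(w2, in1) = OR(0, 1) = 1
w4 = NOR(w1, w2) = NOR(0, 0) = 1
w5 = AND(w4, w3) = AND(1, 1) = 1
So w5 = 1 as required.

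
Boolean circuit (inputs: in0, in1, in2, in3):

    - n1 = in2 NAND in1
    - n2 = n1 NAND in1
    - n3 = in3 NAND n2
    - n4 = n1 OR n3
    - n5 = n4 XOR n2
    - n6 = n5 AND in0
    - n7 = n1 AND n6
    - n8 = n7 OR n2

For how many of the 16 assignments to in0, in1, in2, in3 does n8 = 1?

n8 = n7 OR n2 must be 1, so at least one of n7, n2 is 1.
Enumerating the 16 input combinations, 14 give n8 = 1 and 2 give n8 = 0.

14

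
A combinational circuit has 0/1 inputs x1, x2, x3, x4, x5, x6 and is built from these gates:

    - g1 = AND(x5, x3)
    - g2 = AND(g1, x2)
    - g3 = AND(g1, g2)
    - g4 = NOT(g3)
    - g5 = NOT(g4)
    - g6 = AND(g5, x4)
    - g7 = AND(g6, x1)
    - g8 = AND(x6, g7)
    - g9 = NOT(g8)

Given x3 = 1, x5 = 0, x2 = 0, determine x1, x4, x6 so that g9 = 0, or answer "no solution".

no solution exists

With x3 = 1, x5 = 0, x2 = 0 fixed, none of the 8 settings of x1, x4, x6 give g9 = 0.
For example, with x1=1, x4=0, x6=0:
g1 = AND(x5, x3) = AND(0, 1) = 0
g2 = AND(g1, x2) = AND(0, 0) = 0
g3 = AND(g1, g2) = AND(0, 0) = 0
g4 = NOT(g3) = NOT 0 = 1
g5 = NOT(g4) = NOT 1 = 0
g6 = AND(g5, x4) = AND(0, 0) = 0
g7 = AND(g6, x1) = AND(0, 1) = 0
g8 = AND(x6, g7) = AND(0, 0) = 0
g9 = NOT(g8) = NOT 0 = 1
giving g9 = 1 ≠ 0.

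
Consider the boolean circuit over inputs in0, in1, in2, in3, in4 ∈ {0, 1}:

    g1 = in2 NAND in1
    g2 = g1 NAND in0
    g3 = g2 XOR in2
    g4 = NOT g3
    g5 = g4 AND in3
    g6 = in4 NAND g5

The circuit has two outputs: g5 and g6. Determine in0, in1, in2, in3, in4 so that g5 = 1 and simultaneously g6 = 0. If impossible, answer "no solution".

Check with in0=0, in1=0, in2=1, in3=1, in4=1:
g1 = in2 NAND in1 = 1 NAND 0 = 1
g2 = g1 NAND in0 = 1 NAND 0 = 1
g3 = g2 XOR in2 = 1 XOR 1 = 0
g4 = NOT g3 = NOT 0 = 1
g5 = g4 AND in3 = 1 AND 1 = 1
g6 = in4 NAND g5 = 1 NAND 1 = 0
So g5 = 1 and g6 = 0.

in0=0, in1=0, in2=1, in3=1, in4=1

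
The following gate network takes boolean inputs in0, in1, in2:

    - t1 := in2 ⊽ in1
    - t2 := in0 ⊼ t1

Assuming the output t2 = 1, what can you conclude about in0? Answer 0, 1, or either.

either

Both values of in0 occur among assignments with t2 = 1:
  in0=0: in0=0, in1=0, in2=0
  in0=1: in0=1, in1=0, in2=1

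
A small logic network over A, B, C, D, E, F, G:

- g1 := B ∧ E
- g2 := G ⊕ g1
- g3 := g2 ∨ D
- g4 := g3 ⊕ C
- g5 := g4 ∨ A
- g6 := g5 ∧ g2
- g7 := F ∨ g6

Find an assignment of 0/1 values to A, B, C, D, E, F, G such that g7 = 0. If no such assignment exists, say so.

A=1, B=0, C=0, D=0, E=0, F=0, G=0

g7 = F ∨ g6 must be 0, so both F = 0 and g6 = 0.
Check with A=1, B=0, C=0, D=0, E=0, F=0, G=0:
g1 = B ∧ E = 0 ∧ 0 = 0
g2 = G ⊕ g1 = 0 ⊕ 0 = 0
g3 = g2 ∨ D = 0 ∨ 0 = 0
g4 = g3 ⊕ C = 0 ⊕ 0 = 0
g5 = g4 ∨ A = 0 ∨ 1 = 1
g6 = g5 ∧ g2 = 1 ∧ 0 = 0
g7 = F ∨ g6 = 0 ∨ 0 = 0
So g7 = 0 as required.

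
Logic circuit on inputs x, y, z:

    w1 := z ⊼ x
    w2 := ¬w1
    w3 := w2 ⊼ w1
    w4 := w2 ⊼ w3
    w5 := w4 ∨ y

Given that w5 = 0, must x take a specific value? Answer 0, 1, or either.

1

w5 = w4 ∨ y must be 0, so both w4 = 0 and y = 0.
w4 = w2 ⊼ w3 must be 0, so both w2 = 1 and w3 = 1.
w2 = ¬w1 must be 1, so w1 = 0.
Every assignment with w5 = 0 has x = 1; there are 1 such assignment(s).
  x=1, y=0, z=1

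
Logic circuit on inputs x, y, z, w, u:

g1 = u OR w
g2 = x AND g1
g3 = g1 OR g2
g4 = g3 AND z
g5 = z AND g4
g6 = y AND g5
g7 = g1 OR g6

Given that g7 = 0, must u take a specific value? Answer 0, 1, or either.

0

g7 = g1 OR g6 must be 0, so both g1 = 0 and g6 = 0.
Every assignment with g7 = 0 has u = 0; there are 8 such assignment(s).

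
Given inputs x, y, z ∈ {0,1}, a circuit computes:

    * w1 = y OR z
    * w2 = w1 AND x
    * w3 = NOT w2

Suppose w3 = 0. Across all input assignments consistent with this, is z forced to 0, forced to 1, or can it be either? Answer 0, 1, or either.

Both values of z occur among assignments with w3 = 0:
  z=0: x=1, y=1, z=0
  z=1: x=1, y=0, z=1

either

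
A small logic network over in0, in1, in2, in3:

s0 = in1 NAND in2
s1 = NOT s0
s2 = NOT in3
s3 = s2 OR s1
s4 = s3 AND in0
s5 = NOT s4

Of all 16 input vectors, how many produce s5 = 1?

s5 = NOT s4 must be 1, so s4 = 0.
s4 = s3 AND in0 must be 0, so at least one of s3, in0 is 0.
Enumerating the 16 input combinations, 11 give s5 = 1 and 5 give s5 = 0.

11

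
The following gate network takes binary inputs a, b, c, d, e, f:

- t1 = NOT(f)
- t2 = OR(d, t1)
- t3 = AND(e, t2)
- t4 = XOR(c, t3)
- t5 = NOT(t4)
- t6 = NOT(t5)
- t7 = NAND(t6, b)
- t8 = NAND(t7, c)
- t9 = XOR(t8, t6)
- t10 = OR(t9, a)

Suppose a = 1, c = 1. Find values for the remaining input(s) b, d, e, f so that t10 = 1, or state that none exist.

t10 = OR(t9, a) must be 1, so at least one of t9, a is 1.
Check with a = 1, c = 1 and b=1, d=0, e=1, f=1:
t1 = NOT(f) = NOT 1 = 0
t2 = OR(d, t1) = OR(0, 0) = 0
t3 = AND(e, t2) = AND(1, 0) = 0
t4 = XOR(c, t3) = XOR(1, 0) = 1
t5 = NOT(t4) = NOT 1 = 0
t6 = NOT(t5) = NOT 0 = 1
t7 = NAND(t6, b) = NAND(1, 1) = 0
t8 = NAND(t7, c) = NAND(0, 1) = 1
t9 = XOR(t8, t6) = XOR(1, 1) = 0
t10 = OR(t9, a) = OR(0, 1) = 1
So t10 = 1.

b=1 d=0 e=1 f=1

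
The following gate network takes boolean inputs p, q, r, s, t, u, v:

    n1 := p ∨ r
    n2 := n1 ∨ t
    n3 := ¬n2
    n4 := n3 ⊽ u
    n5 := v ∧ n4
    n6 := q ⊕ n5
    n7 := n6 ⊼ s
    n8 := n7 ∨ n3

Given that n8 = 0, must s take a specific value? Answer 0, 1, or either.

n8 = n7 ∨ n3 must be 0, so both n7 = 0 and n3 = 0.
Every assignment with n8 = 0 has s = 1; there are 28 such assignment(s).

1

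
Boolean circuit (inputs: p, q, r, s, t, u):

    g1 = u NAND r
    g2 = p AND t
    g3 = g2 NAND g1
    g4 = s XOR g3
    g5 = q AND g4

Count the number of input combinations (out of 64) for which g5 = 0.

g5 = q AND g4 must be 0, so at least one of q, g4 is 0.
Enumerating the 64 input combinations, 48 give g5 = 0 and 16 give g5 = 1.

48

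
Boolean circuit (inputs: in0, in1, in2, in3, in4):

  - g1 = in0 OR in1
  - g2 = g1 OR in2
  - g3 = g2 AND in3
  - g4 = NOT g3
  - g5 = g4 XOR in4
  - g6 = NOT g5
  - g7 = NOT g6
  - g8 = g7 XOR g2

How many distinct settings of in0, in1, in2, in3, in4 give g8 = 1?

g8 = g7 XOR g2 must be 1, so g7 and g2 differ.
Enumerating the 32 input combinations, 16 give g8 = 1 and 16 give g8 = 0.

16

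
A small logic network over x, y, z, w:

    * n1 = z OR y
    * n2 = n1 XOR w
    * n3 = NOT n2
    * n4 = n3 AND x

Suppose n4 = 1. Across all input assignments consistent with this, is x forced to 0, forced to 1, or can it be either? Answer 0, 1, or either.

1

n4 = n3 AND x must be 1, so both n3 = 1 and x = 1.
n3 = NOT n2 must be 1, so n2 = 0.
Every assignment with n4 = 1 has x = 1; there are 4 such assignment(s).
  x=1, y=0, z=0, w=0
  x=1, y=0, z=1, w=1
  x=1, y=1, z=0, w=1
  x=1, y=1, z=1, w=1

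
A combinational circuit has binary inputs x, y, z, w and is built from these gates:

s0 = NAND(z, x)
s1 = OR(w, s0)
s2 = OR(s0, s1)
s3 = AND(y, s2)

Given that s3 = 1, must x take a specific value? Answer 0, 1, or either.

either

Both values of x occur among assignments with s3 = 1:
  x=0: x=0, y=1, z=0, w=0
  x=1: x=1, y=1, z=0, w=0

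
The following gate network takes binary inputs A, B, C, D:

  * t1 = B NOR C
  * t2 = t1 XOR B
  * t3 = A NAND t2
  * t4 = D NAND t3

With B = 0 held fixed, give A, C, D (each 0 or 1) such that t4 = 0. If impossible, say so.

t4 = D NAND t3 must be 0, so both D = 1 and t3 = 1.
t3 = A NAND t2 must be 1, so at least one of A, t2 is 0.
Check with B = 0 and A=1, C=1, D=1:
t1 = B NOR C = 0 NOR 1 = 0
t2 = t1 XOR B = 0 XOR 0 = 0
t3 = A NAND t2 = 1 NAND 0 = 1
t4 = D NAND t3 = 1 NAND 1 = 0
So t4 = 0.

A=1, C=1, D=1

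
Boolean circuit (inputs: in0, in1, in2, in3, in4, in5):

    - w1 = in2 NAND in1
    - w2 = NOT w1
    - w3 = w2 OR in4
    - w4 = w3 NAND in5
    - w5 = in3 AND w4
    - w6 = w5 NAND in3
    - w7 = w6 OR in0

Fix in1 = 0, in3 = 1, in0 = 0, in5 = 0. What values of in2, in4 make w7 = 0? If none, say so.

in2=1, in4=1

w7 = w6 OR in0 must be 0, so both w6 = 0 and in0 = 0.
Check with in1 = 0, in3 = 1, in0 = 0, in5 = 0 and in2=1, in4=1:
w1 = in2 NAND in1 = 1 NAND 0 = 1
w2 = NOT w1 = NOT 1 = 0
w3 = w2 OR in4 = 0 OR 1 = 1
w4 = w3 NAND in5 = 1 NAND 0 = 1
w5 = in3 AND w4 = 1 AND 1 = 1
w6 = w5 NAND in3 = 1 NAND 1 = 0
w7 = w6 OR in0 = 0 OR 0 = 0
So w7 = 0.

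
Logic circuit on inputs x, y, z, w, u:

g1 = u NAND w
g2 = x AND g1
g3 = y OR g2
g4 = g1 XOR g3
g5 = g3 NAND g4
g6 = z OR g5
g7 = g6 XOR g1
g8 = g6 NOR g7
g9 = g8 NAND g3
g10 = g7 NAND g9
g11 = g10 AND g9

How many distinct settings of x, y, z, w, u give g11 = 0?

g11 = g10 AND g9 must be 0, so at least one of g10, g9 is 0.
Enumerating the 32 input combinations, 8 give g11 = 0 and 24 give g11 = 1.

8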